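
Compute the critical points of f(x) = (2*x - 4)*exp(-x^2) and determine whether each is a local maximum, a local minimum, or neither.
f'(x) = 2*(-2*x*(x - 2) + 1)*exp(-x^2)

Solve f'(x) = 0:
  f'(x) = (-4*x^2 + 8*x + 2)·exp(-x^2) and exp(-x^2) > 0 for every x, so f'(x) = 0 ⇔ -4*x^2 + 8*x + 2 = 0.
  Factor: -4*x^2 + 8*x + 2 = -2*(2*x^2 - 4*x - 1); 2*x^2 - 4*x - 1 = 0 has no rational roots; quadratic formula: x = (4 ± √24)/4.
  ⇒ x = 1 - sqrt(6)/2 ≈ -0.2247, 1 + sqrt(6)/2 ≈ 2.2247

f''(x) = 4*(2*x^2*(x - 2) - 3*x + 2)*exp(-x^2)
Second-derivative test at each critical point:
  f''(-0.2247) = 9.3154 > 0 → local minimum
  f''(2.2247) = -0.0694 < 0 → local maximum

Critical points: x = 1 - sqrt(6)/2 ≈ -0.2247 (local minimum); x = 1 + sqrt(6)/2 ≈ 2.2247 (local maximum)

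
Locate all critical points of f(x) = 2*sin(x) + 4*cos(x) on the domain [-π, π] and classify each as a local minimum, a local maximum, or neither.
f'(x) = -4*sin(x) + 2*cos(x)

Solve f'(x) = 0 on [-π, π]:
  f'(x) = 0 ⇔ 2*cos(x) = 4*sin(x) ⇔ tan(x) = 1/2, i.e. x = arctan(1/2) + nπ; keep the solutions lying in [-π, π].
  ⇒ x = -pi + atan(1/2) ≈ -2.6779, atan(1/2) ≈ 0.4636

f''(x) = -2*sin(x) - 4*cos(x)
Second-derivative test at each critical point:
  f''(-2.6779) = 4.4721 > 0 → local minimum
  f''(0.4636) = -4.4721 < 0 → local maximum

Critical points: x = -pi + atan(1/2) ≈ -2.6779 (local minimum); x = atan(1/2) ≈ 0.4636 (local maximum)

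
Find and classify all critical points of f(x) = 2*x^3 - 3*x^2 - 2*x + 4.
f'(x) = 6*x^2 - 6*x - 2

Solve f'(x) = 0:
  Factor: 6*x^2 - 6*x - 2 = 2*(3*x^2 - 3*x - 1); 3*x^2 - 3*x - 1 = 0 has no rational roots; quadratic formula: x = (3 ± √21)/6.
  ⇒ x = 1/2 - sqrt(21)/6 ≈ -0.2638, 1/2 + sqrt(21)/6 ≈ 1.2638

f''(x) = 12*x - 6
Second-derivative test at each critical point:
  f''(-0.2638) = -9.1652 < 0 → local maximum
  f''(1.2638) = 9.1652 > 0 → local minimum

Critical points: x = 1/2 - sqrt(21)/6 ≈ -0.2638 (local maximum); x = 1/2 + sqrt(21)/6 ≈ 1.2638 (local minimum)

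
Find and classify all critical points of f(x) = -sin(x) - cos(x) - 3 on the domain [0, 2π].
f'(x) = sin(x) - cos(x)

Solve f'(x) = 0 on [0, 2π]:
  f'(x) = 0 ⇔ -cos(x) = -sin(x) ⇔ tan(x) = 1, i.e. x = arctan(1) + nπ; keep the solutions lying in [0, 2π].
  ⇒ x = pi/4 ≈ 0.7854, 5*pi/4 ≈ 3.9270

f''(x) = sin(x) + cos(x)
Second-derivative test at each critical point:
  f''(0.7854) = 1.4142 > 0 → local minimum
  f''(3.9270) = -1.4142 < 0 → local maximum

Critical points: x = pi/4 ≈ 0.7854 (local minimum); x = 5*pi/4 ≈ 3.9270 (local maximum)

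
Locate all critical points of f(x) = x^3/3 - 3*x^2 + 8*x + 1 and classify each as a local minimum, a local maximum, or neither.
f'(x) = x^2 - 6*x + 8

Solve f'(x) = 0:
  Factor: x^2 - 6*x + 8 = (x - 4)*(x - 2) = 0.
  ⇒ x = 2, 4

f''(x) = 2*x - 6
Second-derivative test at each critical point:
  f''(2) = -2 < 0 → local maximum
  f''(4) = 2 > 0 → local minimum

Critical points: x = 2 (local maximum); x = 4 (local minimum)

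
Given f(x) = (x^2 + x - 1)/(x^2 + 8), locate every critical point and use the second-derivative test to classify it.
f'(x) = (-x^2 + 18*x + 8)/(x^4 + 16*x^2 + 64)

Solve f'(x) = 0:
  f'(x) = -(x^2 - 18*x - 8)/(x^2 + 8)^2; the denominator is positive wherever f is defined, so f'(x) = 0 ⇔ -x^2 + 18*x + 8 = 0.
  x^2 - 18*x - 8 = 0 has no rational roots; quadratic formula: x = (18 ± √356)/2.
  ⇒ x = 9 - sqrt(89) ≈ -0.4340, 9 + sqrt(89) ≈ 18.4340

f''(x) = 2*(x^3 - 27*x^2 - 24*x + 72)/(x^6 + 24*x^4 + 192*x^2 + 512)
Second-derivative test at each critical point:
  f''(-0.4340) = 0.2814 > 0 → local minimum
  f''(18.4340) = -1.560e-04 < 0 → local maximum

Critical points: x = 9 - sqrt(89) ≈ -0.4340 (local minimum); x = 9 + sqrt(89) ≈ 18.4340 (local maximum)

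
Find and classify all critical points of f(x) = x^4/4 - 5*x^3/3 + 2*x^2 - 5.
f'(x) = x*(x^2 - 5*x + 4)

Solve f'(x) = 0:
  Factor: x^3 - 5*x^2 + 4*x = x*(x - 4)*(x - 1) = 0.
  ⇒ x = 0, 1, 4

f''(x) = 3*x^2 - 10*x + 4
Second-derivative test at each critical point:
  f''(0) = 4 > 0 → local minimum
  f''(1) = -3 < 0 → local maximum
  f''(4) = 12 > 0 → local minimum

Critical points: x = 0 (local minimum); x = 1 (local maximum); x = 4 (local minimum)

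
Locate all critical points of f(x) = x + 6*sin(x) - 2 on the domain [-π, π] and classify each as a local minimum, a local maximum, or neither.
f'(x) = 6*cos(x) + 1

Solve f'(x) = 0 on [-π, π]:
  f'(x) = 0 ⇔ cos(x) = -1/6, i.e. x = ±arccos(-1/6) + 2nπ; keep the solutions lying in [-π, π].
  ⇒ x = -acos(-1/6) ≈ -1.7382, acos(-1/6) ≈ 1.7382

f''(x) = -6*sin(x)
Second-derivative test at each critical point:
  f''(-1.7382) = 5.9161 > 0 → local minimum
  f''(1.7382) = -5.9161 < 0 → local maximum

Critical points: x = -acos(-1/6) ≈ -1.7382 (local minimum); x = acos(-1/6) ≈ 1.7382 (local maximum)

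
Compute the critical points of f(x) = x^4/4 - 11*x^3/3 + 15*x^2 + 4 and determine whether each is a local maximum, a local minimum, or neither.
f'(x) = x*(x^2 - 11*x + 30)

Solve f'(x) = 0:
  Factor: x^3 - 11*x^2 + 30*x = x*(x - 6)*(x - 5) = 0.
  ⇒ x = 0, 5, 6

f''(x) = 3*x^2 - 22*x + 30
Second-derivative test at each critical point:
  f''(0) = 30 > 0 → local minimum
  f''(5) = -5 < 0 → local maximum
  f''(6) = 6 > 0 → local minimum

Critical points: x = 0 (local minimum); x = 5 (local maximum); x = 6 (local minimum)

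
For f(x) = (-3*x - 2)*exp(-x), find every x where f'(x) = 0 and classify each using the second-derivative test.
f'(x) = (3*x - 1)*exp(-x)

Solve f'(x) = 0:
  f'(x) = (3*x - 1)·exp(-x) and exp(-x) > 0 for every x, so f'(x) = 0 ⇔ 3*x - 1 = 0.
  3*x - 1 = 0.
  ⇒ x = 1/3

f''(x) = (4 - 3*x)*exp(-x)
Second-derivative test at each critical point:
  f''(1/3) = 2.1496 > 0 → local minimum

Critical points: x = 1/3 (local minimum)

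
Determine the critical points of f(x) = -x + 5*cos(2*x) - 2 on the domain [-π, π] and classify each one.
f'(x) = -10*sin(2*x) - 1

Solve f'(x) = 0 on [-π, π]:
  f'(x) = 0 ⇔ sin(2*x) = -1/10, i.e. 2*x = arcsin(-1/10) + 2nπ or 2*x = π − arcsin(-1/10) + 2nπ; keep the solutions lying in [-π, π].
  ⇒ x = -pi/2 + asin(1/10)/2 ≈ -1.5207, -asin(1/10)/2 ≈ -0.0501, asin(1/10)/2 + pi/2 ≈ 1.6209, pi - asin(1/10)/2 ≈ 3.0915

f''(x) = -20*cos(2*x)
Second-derivative test at each critical point:
  f''(-1.5207) = 19.8997 > 0 → local minimum
  f''(-0.0501) = -19.8997 < 0 → local maximum
  f''(1.6209) = 19.8997 > 0 → local minimum
  f''(3.0915) = -19.8997 < 0 → local maximum

Critical points: x = -pi/2 + asin(1/10)/2 ≈ -1.5207 (local minimum); x = -asin(1/10)/2 ≈ -0.0501 (local maximum); x = asin(1/10)/2 + pi/2 ≈ 1.6209 (local minimum); x = pi - asin(1/10)/2 ≈ 3.0915 (local maximum)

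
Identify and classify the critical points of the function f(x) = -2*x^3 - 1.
f'(x) = -6*x^2

Solve f'(x) = 0:
  ⇒ x = 0

f''(x) = -12*x
Second-derivative test at each critical point:
  f''(0) = 0, so the second-derivative test is inconclusive; use the first-derivative test: f'(-1/4) = -0.3750, f'(1/4) = -0.3750 — f' is negative on both sides (no sign change) → neither a local maximum nor a local minimum

Critical points: x = 0 (neither)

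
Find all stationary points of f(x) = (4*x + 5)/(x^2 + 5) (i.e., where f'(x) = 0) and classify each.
f'(x) = 2*(-2*x^2 - 5*x + 10)/(x^4 + 10*x^2 + 25)

Solve f'(x) = 0:
  f'(x) = -2*(2*x^2 + 5*x - 10)/(x^2 + 5)^2; the denominator is positive wherever f is defined, so f'(x) = 0 ⇔ -4*x^2 - 10*x + 20 = 0.
  Factor: -4*x^2 - 10*x + 20 = -2*(2*x^2 + 5*x - 10); 2*x^2 + 5*x - 10 = 0 has no rational roots; quadratic formula: x = (-5 ± √105)/4.
  ⇒ x = -sqrt(105)/4 - 5/4 ≈ -3.8117, -5/4 + sqrt(105)/4 ≈ 1.3117

f''(x) = 2*(4*x^2*(4*x + 5) - (12*x + 5)*(x^2 + 5))/(x^2 + 5)^3
Second-derivative test at each critical point:
  f''(-3.8117) = 0.0537 > 0 → local minimum
  f''(1.3117) = -0.4537 < 0 → local maximum

Critical points: x = -sqrt(105)/4 - 5/4 ≈ -3.8117 (local minimum); x = -5/4 + sqrt(105)/4 ≈ 1.3117 (local maximum)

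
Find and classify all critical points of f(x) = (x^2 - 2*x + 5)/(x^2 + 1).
f'(x) = 2*(x^2 - 4*x - 1)/(x^4 + 2*x^2 + 1)

Solve f'(x) = 0:
  f'(x) = 2*(x^2 - 4*x - 1)/(x^2 + 1)^2; the denominator is positive wherever f is defined, so f'(x) = 0 ⇔ 2*x^2 - 8*x - 2 = 0.
  Factor: 2*x^2 - 8*x - 2 = 2*(x^2 - 4*x - 1); x^2 - 4*x - 1 = 0 has no rational roots; quadratic formula: x = (4 ± √20)/2.
  ⇒ x = 2 - sqrt(5) ≈ -0.2361, 2 + sqrt(5) ≈ 4.2361

f''(x) = 4*(-x^3 + 6*x^2 + 3*x - 2)/(x^6 + 3*x^4 + 3*x^2 + 1)
Second-derivative test at each critical point:
  f''(-0.2361) = -8.0249 < 0 → local maximum
  f''(4.2361) = 0.0249 > 0 → local minimum

Critical points: x = 2 - sqrt(5) ≈ -0.2361 (local maximum); x = 2 + sqrt(5) ≈ 4.2361 (local minimum)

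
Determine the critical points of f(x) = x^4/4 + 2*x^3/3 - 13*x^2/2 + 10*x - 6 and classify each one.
f'(x) = x^3 + 2*x^2 - 13*x + 10

Solve f'(x) = 0:
  Factor: x^3 + 2*x^2 - 13*x + 10 = (x - 2)*(x - 1)*(x + 5) = 0.
  ⇒ x = -5, 1, 2

f''(x) = 3*x^2 + 4*x - 13
Second-derivative test at each critical point:
  f''(-5) = 42 > 0 → local minimum
  f''(1) = -6 < 0 → local maximum
  f''(2) = 7 > 0 → local minimum

Critical points: x = -5 (local minimum); x = 1 (local maximum); x = 2 (local minimum)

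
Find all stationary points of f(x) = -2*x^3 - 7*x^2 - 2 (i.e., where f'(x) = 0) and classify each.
f'(x) = 2*x*(-3*x - 7)

Solve f'(x) = 0:
  Factor: -6*x^2 - 14*x = -2*x*(3*x + 7) = 0.
  ⇒ x = -7/3, 0

f''(x) = -12*x - 14
Second-derivative test at each critical point:
  f''(-7/3) = 14 > 0 → local minimum
  f''(0) = -14 < 0 → local maximum

Critical points: x = -7/3 (local minimum); x = 0 (local maximum)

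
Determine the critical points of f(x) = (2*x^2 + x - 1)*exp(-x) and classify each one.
f'(x) = (-2*x^2 + 3*x + 2)*exp(-x)

Solve f'(x) = 0:
  f'(x) = (-2*x^2 + 3*x + 2)·exp(-x) and exp(-x) > 0 for every x, so f'(x) = 0 ⇔ -2*x^2 + 3*x + 2 = 0.
  Factor: -2*x^2 + 3*x + 2 = -(x - 2)*(2*x + 1) = 0.
  ⇒ x = -1/2, 2

f''(x) = (2*x^2 - 7*x + 1)*exp(-x)
Second-derivative test at each critical point:
  f''(-1/2) = 8.2436 > 0 → local minimum
  f''(2) = -0.6767 < 0 → local maximum

Critical points: x = -1/2 (local minimum); x = 2 (local maximum)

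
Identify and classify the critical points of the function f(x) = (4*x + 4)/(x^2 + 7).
f'(x) = 4*(x^2 - 2*x*(x + 1) + 7)/(x^2 + 7)^2

Solve f'(x) = 0:
  f'(x) = -4*(x^2 + 2*x - 7)/(x^2 + 7)^2; the denominator is positive wherever f is defined, so f'(x) = 0 ⇔ -4*x^2 - 8*x + 28 = 0.
  Factor: -4*x^2 - 8*x + 28 = -4*(x^2 + 2*x - 7); x^2 + 2*x - 7 = 0 has no rational roots; quadratic formula: x = (-2 ± √32)/2.
  ⇒ x = -2*sqrt(2) - 1 ≈ -3.8284, -1 + 2*sqrt(2) ≈ 1.8284

f''(x) = 8*(4*x^2*(x + 1) - (3*x + 1)*(x^2 + 7))/(x^2 + 7)^3
Second-derivative test at each critical point:
  f''(-3.8284) = 0.0482 > 0 → local minimum
  f''(1.8284) = -0.2115 < 0 → local maximum

Critical points: x = -2*sqrt(2) - 1 ≈ -3.8284 (local minimum); x = -1 + 2*sqrt(2) ≈ 1.8284 (local maximum)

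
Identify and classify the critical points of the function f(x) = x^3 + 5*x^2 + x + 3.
f'(x) = 3*x^2 + 10*x + 1

Solve f'(x) = 0:
  3*x^2 + 10*x + 1 = 0 has no rational roots; quadratic formula: x = (-10 ± √88)/6.
  ⇒ x = -5/3 - sqrt(22)/3 ≈ -3.2301, -5/3 + sqrt(22)/3 ≈ -0.1032

f''(x) = 6*x + 10
Second-derivative test at each critical point:
  f''(-3.2301) = -9.3808 < 0 → local maximum
  f''(-0.1032) = 9.3808 > 0 → local minimum

Critical points: x = -5/3 - sqrt(22)/3 ≈ -3.2301 (local maximum); x = -5/3 + sqrt(22)/3 ≈ -0.1032 (local minimum)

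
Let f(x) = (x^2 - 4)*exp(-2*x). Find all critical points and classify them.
f'(x) = 2*(-x^2 + x + 4)*exp(-2*x)

Solve f'(x) = 0:
  f'(x) = (-2*x^2 + 2*x + 8)·exp(-2*x) and exp(-2*x) > 0 for every x, so f'(x) = 0 ⇔ -2*x^2 + 2*x + 8 = 0.
  Factor: -2*x^2 + 2*x + 8 = -2*(x^2 - x - 4); x^2 - x - 4 = 0 has no rational roots; quadratic formula: x = (1 ± √17)/2.
  ⇒ x = 1/2 - sqrt(17)/2 ≈ -1.5616, 1/2 + sqrt(17)/2 ≈ 2.5616

f''(x) = 2*(2*x^2 - 4*x - 7)*exp(-2*x)
Second-derivative test at each critical point:
  f''(-1.5616) = 187.3277 > 0 → local minimum
  f''(2.5616) = -0.0491 < 0 → local maximum

Critical points: x = 1/2 - sqrt(17)/2 ≈ -1.5616 (local minimum); x = 1/2 + sqrt(17)/2 ≈ 2.5616 (local maximum)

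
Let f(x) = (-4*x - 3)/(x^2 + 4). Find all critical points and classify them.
f'(x) = 2*(2*x^2 + 3*x - 8)/(x^4 + 8*x^2 + 16)

Solve f'(x) = 0:
  f'(x) = 2*(2*x^2 + 3*x - 8)/(x^2 + 4)^2; the denominator is positive wherever f is defined, so f'(x) = 0 ⇔ 4*x^2 + 6*x - 16 = 0.
  Factor: 4*x^2 + 6*x - 16 = 2*(2*x^2 + 3*x - 8); 2*x^2 + 3*x - 8 = 0 has no rational roots; quadratic formula: x = (-3 ± √73)/4.
  ⇒ x = -sqrt(73)/4 - 3/4 ≈ -2.8860, -3/4 + sqrt(73)/4 ≈ 1.3860

f''(x) = 2*(-4*x^2*(4*x + 3) + 3*(4*x + 1)*(x^2 + 4))/(x^2 + 4)^3
Second-derivative test at each critical point:
  f''(-2.8860) = -0.1124 < 0 → local maximum
  f''(1.3860) = 0.4874 > 0 → local minimum

Critical points: x = -sqrt(73)/4 - 3/4 ≈ -2.8860 (local maximum); x = -3/4 + sqrt(73)/4 ≈ 1.3860 (local minimum)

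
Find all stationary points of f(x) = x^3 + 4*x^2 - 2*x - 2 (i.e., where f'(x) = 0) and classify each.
f'(x) = 3*x^2 + 8*x - 2

Solve f'(x) = 0:
  3*x^2 + 8*x - 2 = 0 has no rational roots; quadratic formula: x = (-8 ± √88)/6.
  ⇒ x = -sqrt(22)/3 - 4/3 ≈ -2.8968, -4/3 + sqrt(22)/3 ≈ 0.2301

f''(x) = 6*x + 8
Second-derivative test at each critical point:
  f''(-2.8968) = -9.3808 < 0 → local maximum
  f''(0.2301) = 9.3808 > 0 → local minimum

Critical points: x = -sqrt(22)/3 - 4/3 ≈ -2.8968 (local maximum); x = -4/3 + sqrt(22)/3 ≈ 0.2301 (local minimum)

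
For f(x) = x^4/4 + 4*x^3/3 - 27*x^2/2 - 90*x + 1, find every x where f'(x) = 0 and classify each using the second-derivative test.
f'(x) = x^3 + 4*x^2 - 27*x - 90

Solve f'(x) = 0:
  Factor: x^3 + 4*x^2 - 27*x - 90 = (x - 5)*(x + 3)*(x + 6) = 0.
  ⇒ x = -6, -3, 5

f''(x) = 3*x^2 + 8*x - 27
Second-derivative test at each critical point:
  f''(-6) = 33 > 0 → local minimum
  f''(-3) = -24 < 0 → local maximum
  f''(5) = 88 > 0 → local minimum

Critical points: x = -6 (local minimum); x = -3 (local maximum); x = 5 (local minimum)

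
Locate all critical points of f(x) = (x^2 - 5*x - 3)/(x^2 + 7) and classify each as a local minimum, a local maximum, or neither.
f'(x) = 5*(x^2 + 4*x - 7)/(x^4 + 14*x^2 + 49)

Solve f'(x) = 0:
  f'(x) = 5*(x^2 + 4*x - 7)/(x^2 + 7)^2; the denominator is positive wherever f is defined, so f'(x) = 0 ⇔ 5*x^2 + 20*x - 35 = 0.
  Factor: 5*x^2 + 20*x - 35 = 5*(x^2 + 4*x - 7); x^2 + 4*x - 7 = 0 has no rational roots; quadratic formula: x = (-4 ± √44)/2.
  ⇒ x = -sqrt(11) - 2 ≈ -5.3166, -2 + sqrt(11) ≈ 1.3166

f''(x) = 10*(-x^3 - 6*x^2 + 21*x + 14)/(x^6 + 21*x^4 + 147*x^2 + 343)
Second-derivative test at each critical point:
  f''(-5.3166) = -0.0267 < 0 → local maximum
  f''(1.3166) = 0.4348 > 0 → local minimum

Critical points: x = -sqrt(11) - 2 ≈ -5.3166 (local maximum); x = -2 + sqrt(11) ≈ 1.3166 (local minimum)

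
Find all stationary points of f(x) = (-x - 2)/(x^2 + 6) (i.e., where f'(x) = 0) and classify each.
f'(x) = (-x^2 + 2*x*(x + 2) - 6)/(x^2 + 6)^2

Solve f'(x) = 0:
  f'(x) = (x^2 + 4*x - 6)/(x^2 + 6)^2; the denominator is positive wherever f is defined, so f'(x) = 0 ⇔ x^2 + 4*x - 6 = 0.
  x^2 + 4*x - 6 = 0 has no rational roots; quadratic formula: x = (-4 ± √40)/2.
  ⇒ x = -sqrt(10) - 2 ≈ -5.1623, -2 + sqrt(10) ≈ 1.1623

f''(x) = 2*(-4*x^2*(x + 2) + (3*x + 2)*(x^2 + 6))/(x^2 + 6)^3
Second-derivative test at each critical point:
  f''(-5.1623) = -0.0059 < 0 → local maximum
  f''(1.1623) = 0.1170 > 0 → local minimum

Critical points: x = -sqrt(10) - 2 ≈ -5.1623 (local maximum); x = -2 + sqrt(10) ≈ 1.1623 (local minimum)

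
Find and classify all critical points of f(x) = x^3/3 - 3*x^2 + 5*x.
f'(x) = x^2 - 6*x + 5

Solve f'(x) = 0:
  Factor: x^2 - 6*x + 5 = (x - 5)*(x - 1) = 0.
  ⇒ x = 1, 5

f''(x) = 2*x - 6
Second-derivative test at each critical point:
  f''(1) = -4 < 0 → local maximum
  f''(5) = 4 > 0 → local minimum

Critical points: x = 1 (local maximum); x = 5 (local minimum)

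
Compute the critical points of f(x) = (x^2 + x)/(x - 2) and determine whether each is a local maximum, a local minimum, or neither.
f'(x) = (x^2 - 4*x - 2)/(x^2 - 4*x + 4)

Solve f'(x) = 0:
  f'(x) = (x^2 - 4*x - 2)/(x - 2)^2; the denominator is positive wherever f is defined, so f'(x) = 0 ⇔ x^2 - 4*x - 2 = 0.
  x^2 - 4*x - 2 = 0 has no rational roots; quadratic formula: x = (4 ± √24)/2.
  ⇒ x = 2 - sqrt(6) ≈ -0.4495, 2 + sqrt(6) ≈ 4.4495

f''(x) = 12/(x^3 - 6*x^2 + 12*x - 8)
Second-derivative test at each critical point:
  f''(-0.4495) = -0.8165 < 0 → local maximum
  f''(4.4495) = 0.8165 > 0 → local minimum

Critical points: x = 2 - sqrt(6) ≈ -0.4495 (local maximum); x = 2 + sqrt(6) ≈ 4.4495 (local minimum)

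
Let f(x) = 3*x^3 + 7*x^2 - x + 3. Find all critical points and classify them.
f'(x) = 9*x^2 + 14*x - 1

Solve f'(x) = 0:
  9*x^2 + 14*x - 1 = 0 has no rational roots; quadratic formula: x = (-14 ± √232)/18.
  ⇒ x = -sqrt(58)/9 - 7/9 ≈ -1.6240, -7/9 + sqrt(58)/9 ≈ 0.0684

f''(x) = 18*x + 14
Second-derivative test at each critical point:
  f''(-1.6240) = -15.2315 < 0 → local maximum
  f''(0.0684) = 15.2315 > 0 → local minimum

Critical points: x = -sqrt(58)/9 - 7/9 ≈ -1.6240 (local maximum); x = -7/9 + sqrt(58)/9 ≈ 0.0684 (local minimum)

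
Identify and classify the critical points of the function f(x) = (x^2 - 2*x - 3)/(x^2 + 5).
f'(x) = 2*(x^2 + 8*x - 5)/(x^4 + 10*x^2 + 25)

Solve f'(x) = 0:
  f'(x) = 2*(x^2 + 8*x - 5)/(x^2 + 5)^2; the denominator is positive wherever f is defined, so f'(x) = 0 ⇔ 2*x^2 + 16*x - 10 = 0.
  Factor: 2*x^2 + 16*x - 10 = 2*(x^2 + 8*x - 5); x^2 + 8*x - 5 = 0 has no rational roots; quadratic formula: x = (-8 ± √84)/2.
  ⇒ x = -sqrt(21) - 4 ≈ -8.5826, -4 + sqrt(21) ≈ 0.5826

f''(x) = 4*(-x^3 - 12*x^2 + 15*x + 20)/(x^6 + 15*x^4 + 75*x^2 + 125)
Second-derivative test at each critical point:
  f''(-8.5826) = -0.0030 < 0 → local maximum
  f''(0.5826) = 0.6430 > 0 → local minimum

Critical points: x = -sqrt(21) - 4 ≈ -8.5826 (local maximum); x = -4 + sqrt(21) ≈ 0.5826 (local minimum)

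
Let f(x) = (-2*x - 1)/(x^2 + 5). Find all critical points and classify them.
f'(x) = 2*(x^2 + x - 5)/(x^4 + 10*x^2 + 25)

Solve f'(x) = 0:
  f'(x) = 2*(x^2 + x - 5)/(x^2 + 5)^2; the denominator is positive wherever f is defined, so f'(x) = 0 ⇔ 2*x^2 + 2*x - 10 = 0.
  Factor: 2*x^2 + 2*x - 10 = 2*(x^2 + x - 5); x^2 + x - 5 = 0 has no rational roots; quadratic formula: x = (-1 ± √21)/2.
  ⇒ x = -sqrt(21)/2 - 1/2 ≈ -2.7913, -1/2 + sqrt(21)/2 ≈ 1.7913

f''(x) = 2*(-4*x^2*(2*x + 1) + (6*x + 1)*(x^2 + 5))/(x^2 + 5)^3
Second-derivative test at each critical point:
  f''(-2.7913) = -0.0560 < 0 → local maximum
  f''(1.7913) = 0.1360 > 0 → local minimum

Critical points: x = -sqrt(21)/2 - 1/2 ≈ -2.7913 (local maximum); x = -1/2 + sqrt(21)/2 ≈ 1.7913 (local minimum)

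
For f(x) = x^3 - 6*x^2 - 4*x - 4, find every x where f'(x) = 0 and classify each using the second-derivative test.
f'(x) = 3*x^2 - 12*x - 4

Solve f'(x) = 0:
  3*x^2 - 12*x - 4 = 0 has no rational roots; quadratic formula: x = (12 ± √192)/6.
  ⇒ x = 2 - 4*sqrt(3)/3 ≈ -0.3094, 2 + 4*sqrt(3)/3 ≈ 4.3094

f''(x) = 6*x - 12
Second-derivative test at each critical point:
  f''(-0.3094) = -13.8564 < 0 → local maximum
  f''(4.3094) = 13.8564 > 0 → local minimum

Critical points: x = 2 - 4*sqrt(3)/3 ≈ -0.3094 (local maximum); x = 2 + 4*sqrt(3)/3 ≈ 4.3094 (local minimum)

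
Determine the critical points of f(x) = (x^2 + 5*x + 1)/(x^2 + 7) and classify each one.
f'(x) = (-5*x^2 + 12*x + 35)/(x^4 + 14*x^2 + 49)

Solve f'(x) = 0:
  f'(x) = -(5*x^2 - 12*x - 35)/(x^2 + 7)^2; the denominator is positive wherever f is defined, so f'(x) = 0 ⇔ -5*x^2 + 12*x + 35 = 0.
  5*x^2 - 12*x - 35 = 0 has no rational roots; quadratic formula: x = (12 ± √844)/10.
  ⇒ x = 6/5 - sqrt(211)/5 ≈ -1.7052, 6/5 + sqrt(211)/5 ≈ 4.1052

f''(x) = 2*(5*x^3 - 18*x^2 - 105*x + 42)/(x^6 + 21*x^4 + 147*x^2 + 343)
Second-derivative test at each critical point:
  f''(-1.7052) = 0.2960 > 0 → local minimum
  f''(4.1052) = -0.0511 < 0 → local maximum

Critical points: x = 6/5 - sqrt(211)/5 ≈ -1.7052 (local minimum); x = 6/5 + sqrt(211)/5 ≈ 4.1052 (local maximum)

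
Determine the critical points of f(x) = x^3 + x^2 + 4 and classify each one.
f'(x) = x*(3*x + 2)

Solve f'(x) = 0:
  Factor: 3*x^2 + 2*x = x*(3*x + 2) = 0.
  ⇒ x = -2/3, 0

f''(x) = 6*x + 2
Second-derivative test at each critical point:
  f''(-2/3) = -2 < 0 → local maximum
  f''(0) = 2 > 0 → local minimum

Critical points: x = -2/3 (local maximum); x = 0 (local minimum)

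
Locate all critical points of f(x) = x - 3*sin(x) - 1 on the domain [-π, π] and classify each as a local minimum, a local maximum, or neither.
f'(x) = 1 - 3*cos(x)

Solve f'(x) = 0 on [-π, π]:
  f'(x) = 0 ⇔ cos(x) = 1/3, i.e. x = ±arccos(1/3) + 2nπ; keep the solutions lying in [-π, π].
  ⇒ x = -acos(1/3) ≈ -1.2310, acos(1/3) ≈ 1.2310

f''(x) = 3*sin(x)
Second-derivative test at each critical point:
  f''(-1.2310) = -2.8284 < 0 → local maximum
  f''(1.2310) = 2.8284 > 0 → local minimum

Critical points: x = -acos(1/3) ≈ -1.2310 (local maximum); x = acos(1/3) ≈ 1.2310 (local minimum)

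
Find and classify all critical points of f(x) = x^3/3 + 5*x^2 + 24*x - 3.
f'(x) = x^2 + 10*x + 24

Solve f'(x) = 0:
  Factor: x^2 + 10*x + 24 = (x + 4)*(x + 6) = 0.
  ⇒ x = -6, -4

f''(x) = 2*x + 10
Second-derivative test at each critical point:
  f''(-6) = -2 < 0 → local maximum
  f''(-4) = 2 > 0 → local minimum

Critical points: x = -6 (local maximum); x = -4 (local minimum)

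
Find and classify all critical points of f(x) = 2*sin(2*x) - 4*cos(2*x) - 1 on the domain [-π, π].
f'(x) = 8*sin(2*x) + 4*cos(2*x)

Solve f'(x) = 0 on [-π, π]:
  f'(x) = 0 ⇔ 2*cos(2*x) = -4*sin(2*x) ⇔ tan(2*x) = -1/2, i.e. 2*x = arctan(-1/2) + nπ; keep the solutions lying in [-π, π].
  ⇒ x = -pi/2 - atan(1/2)/2 ≈ -1.8026, -atan(1/2)/2 ≈ -0.2318, -atan(1/2)/2 + pi/2 ≈ 1.3390, pi - atan(1/2)/2 ≈ 2.9098

f''(x) = -8*sin(2*x) + 16*cos(2*x)
Second-derivative test at each critical point:
  f''(-1.8026) = -17.8885 < 0 → local maximum
  f''(-0.2318) = 17.8885 > 0 → local minimum
  f''(1.3390) = -17.8885 < 0 → local maximum
  f''(2.9098) = 17.8885 > 0 → local minimum

Critical points: x = -pi/2 - atan(1/2)/2 ≈ -1.8026 (local maximum); x = -atan(1/2)/2 ≈ -0.2318 (local minimum); x = -atan(1/2)/2 + pi/2 ≈ 1.3390 (local maximum); x = pi - atan(1/2)/2 ≈ 2.9098 (local minimum)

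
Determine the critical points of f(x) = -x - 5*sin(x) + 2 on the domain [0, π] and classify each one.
f'(x) = -5*cos(x) - 1

Solve f'(x) = 0 on [0, π]:
  f'(x) = 0 ⇔ cos(x) = -1/5, i.e. x = ±arccos(-1/5) + 2nπ; keep the solutions lying in [0, π].
  ⇒ x = acos(-1/5) ≈ 1.7722

f''(x) = 5*sin(x)
Second-derivative test at each critical point:
  f''(1.7722) = 4.8990 > 0 → local minimum

Critical points: x = acos(-1/5) ≈ 1.7722 (local minimum)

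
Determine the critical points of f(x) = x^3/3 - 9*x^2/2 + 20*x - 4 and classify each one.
f'(x) = x^2 - 9*x + 20

Solve f'(x) = 0:
  Factor: x^2 - 9*x + 20 = (x - 5)*(x - 4) = 0.
  ⇒ x = 4, 5

f''(x) = 2*x - 9
Second-derivative test at each critical point:
  f''(4) = -1 < 0 → local maximum
  f''(5) = 1 > 0 → local minimum

Critical points: x = 4 (local maximum); x = 5 (local minimum)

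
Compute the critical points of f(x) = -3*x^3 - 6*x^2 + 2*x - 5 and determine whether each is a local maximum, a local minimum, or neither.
f'(x) = -9*x^2 - 12*x + 2

Solve f'(x) = 0:
  9*x^2 + 12*x - 2 = 0 has no rational roots; quadratic formula: x = (-12 ± √216)/18.
  ⇒ x = -sqrt(6)/3 - 2/3 ≈ -1.4832, -2/3 + sqrt(6)/3 ≈ 0.1498

f''(x) = -18*x - 12
Second-derivative test at each critical point:
  f''(-1.4832) = 14.6969 > 0 → local minimum
  f''(0.1498) = -14.6969 < 0 → local maximum

Critical points: x = -sqrt(6)/3 - 2/3 ≈ -1.4832 (local minimum); x = -2/3 + sqrt(6)/3 ≈ 0.1498 (local maximum)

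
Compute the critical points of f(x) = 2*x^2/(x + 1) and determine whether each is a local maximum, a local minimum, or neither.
f'(x) = 2*x*(x + 2)/(x^2 + 2*x + 1)

Solve f'(x) = 0:
  f'(x) = 2*x*(x + 2)/(x + 1)^2; the denominator is positive wherever f is defined, so f'(x) = 0 ⇔ 2*x^2 + 4*x = 0.
  Factor: 2*x^2 + 4*x = 2*x*(x + 2) = 0.
  ⇒ x = -2, 0

f''(x) = 4/(x^3 + 3*x^2 + 3*x + 1)
Second-derivative test at each critical point:
  f''(-2) = -4 < 0 → local maximum
  f''(0) = 4 > 0 → local minimum

Critical points: x = -2 (local maximum); x = 0 (local minimum)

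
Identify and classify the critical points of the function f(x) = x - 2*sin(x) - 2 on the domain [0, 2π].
f'(x) = 1 - 2*cos(x)

Solve f'(x) = 0 on [0, 2π]:
  f'(x) = 0 ⇔ cos(x) = 1/2, i.e. x = ±arccos(1/2) + 2nπ; keep the solutions lying in [0, 2π].
  ⇒ x = pi/3 ≈ 1.0472, 5*pi/3 ≈ 5.2360

f''(x) = 2*sin(x)
Second-derivative test at each critical point:
  f''(1.0472) = 1.7321 > 0 → local minimum
  f''(5.2360) = -1.7321 < 0 → local maximum

Critical points: x = pi/3 ≈ 1.0472 (local minimum); x = 5*pi/3 ≈ 5.2360 (local maximum)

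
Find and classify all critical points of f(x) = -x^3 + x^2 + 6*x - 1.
f'(x) = -3*x^2 + 2*x + 6

Solve f'(x) = 0:
  3*x^2 - 2*x - 6 = 0 has no rational roots; quadratic formula: x = (2 ± √76)/6.
  ⇒ x = 1/3 - sqrt(19)/3 ≈ -1.1196, 1/3 + sqrt(19)/3 ≈ 1.7863

f''(x) = 2 - 6*x
Second-derivative test at each critical point:
  f''(-1.1196) = 8.7178 > 0 → local minimum
  f''(1.7863) = -8.7178 < 0 → local maximum

Critical points: x = 1/3 - sqrt(19)/3 ≈ -1.1196 (local minimum); x = 1/3 + sqrt(19)/3 ≈ 1.7863 (local maximum)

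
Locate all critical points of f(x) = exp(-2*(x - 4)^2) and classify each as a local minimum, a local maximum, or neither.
f'(x) = 4*(4 - x)*exp(-2*(x - 4)^2)

Solve f'(x) = 0:
  f'(x) = (16 - 4*x)·exp(-2*(x - 4)^2) and exp(-2*(x - 4)^2) > 0 for every x, so f'(x) = 0 ⇔ 16 - 4*x = 0.
  Factor: 16 - 4*x = -4*(x - 4) = 0.
  ⇒ x = 4

f''(x) = 4*(4*(x - 4)^2 - 1)*exp(-2*(x - 4)^2)
Second-derivative test at each critical point:
  f''(4) = -4 < 0 → local maximum

Critical points: x = 4 (local maximum)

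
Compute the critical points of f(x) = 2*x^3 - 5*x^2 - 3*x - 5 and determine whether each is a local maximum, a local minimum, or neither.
f'(x) = 6*x^2 - 10*x - 3

Solve f'(x) = 0:
  6*x^2 - 10*x - 3 = 0 has no rational roots; quadratic formula: x = (10 ± √172)/12.
  ⇒ x = 5/6 - sqrt(43)/6 ≈ -0.2596, 5/6 + sqrt(43)/6 ≈ 1.9262

f''(x) = 12*x - 10
Second-derivative test at each critical point:
  f''(-0.2596) = -13.1149 < 0 → local maximum
  f''(1.9262) = 13.1149 > 0 → local minimum

Critical points: x = 5/6 - sqrt(43)/6 ≈ -0.2596 (local maximum); x = 5/6 + sqrt(43)/6 ≈ 1.9262 (local minimum)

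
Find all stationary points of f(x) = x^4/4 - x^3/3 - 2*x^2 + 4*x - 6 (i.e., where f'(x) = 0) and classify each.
f'(x) = x^3 - x^2 - 4*x + 4

Solve f'(x) = 0:
  Factor: x^3 - x^2 - 4*x + 4 = (x - 2)*(x - 1)*(x + 2) = 0.
  ⇒ x = -2, 1, 2

f''(x) = 3*x^2 - 2*x - 4
Second-derivative test at each critical point:
  f''(-2) = 12 > 0 → local minimum
  f''(1) = -3 < 0 → local maximum
  f''(2) = 4 > 0 → local minimum

Critical points: x = -2 (local minimum); x = 1 (local maximum); x = 2 (local minimum)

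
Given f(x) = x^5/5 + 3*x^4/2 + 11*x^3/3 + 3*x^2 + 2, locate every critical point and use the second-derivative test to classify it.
f'(x) = x*(x^3 + 6*x^2 + 11*x + 6)

Solve f'(x) = 0:
  Factor: x^4 + 6*x^3 + 11*x^2 + 6*x = x*(x + 1)*(x + 2)*(x + 3) = 0.
  ⇒ x = -3, -2, -1, 0

f''(x) = 4*x^3 + 18*x^2 + 22*x + 6
Second-derivative test at each critical point:
  f''(-3) = -6 < 0 → local maximum
  f''(-2) = 2 > 0 → local minimum
  f''(-1) = -2 < 0 → local maximum
  f''(0) = 6 > 0 → local minimum

Critical points: x = -3 (local maximum); x = -2 (local minimum); x = -1 (local maximum); x = 0 (local minimum)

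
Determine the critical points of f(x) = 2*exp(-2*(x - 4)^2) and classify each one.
f'(x) = 8*(4 - x)*exp(-2*(x - 4)^2)

Solve f'(x) = 0:
  f'(x) = (32 - 8*x)·exp(-2*(x - 4)^2) and exp(-2*(x - 4)^2) > 0 for every x, so f'(x) = 0 ⇔ 32 - 8*x = 0.
  Factor: 32 - 8*x = -8*(x - 4) = 0.
  ⇒ x = 4

f''(x) = 8*(4*(x - 4)^2 - 1)*exp(-2*(x - 4)^2)
Second-derivative test at each critical point:
  f''(4) = -8 < 0 → local maximum

Critical points: x = 4 (local maximum)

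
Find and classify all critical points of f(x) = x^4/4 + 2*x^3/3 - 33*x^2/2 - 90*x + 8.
f'(x) = x^3 + 2*x^2 - 33*x - 90

Solve f'(x) = 0:
  Factor: x^3 + 2*x^2 - 33*x - 90 = (x - 6)*(x + 3)*(x + 5) = 0.
  ⇒ x = -5, -3, 6

f''(x) = 3*x^2 + 4*x - 33
Second-derivative test at each critical point:
  f''(-5) = 22 > 0 → local minimum
  f''(-3) = -18 < 0 → local maximum
  f''(6) = 99 > 0 → local minimum

Critical points: x = -5 (local minimum); x = -3 (local maximum); x = 6 (local minimum)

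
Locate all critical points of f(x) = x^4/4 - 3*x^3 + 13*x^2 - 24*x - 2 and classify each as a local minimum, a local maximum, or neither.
f'(x) = x^3 - 9*x^2 + 26*x - 24

Solve f'(x) = 0:
  Factor: x^3 - 9*x^2 + 26*x - 24 = (x - 4)*(x - 3)*(x - 2) = 0.
  ⇒ x = 2, 3, 4

f''(x) = 3*x^2 - 18*x + 26
Second-derivative test at each critical point:
  f''(2) = 2 > 0 → local minimum
  f''(3) = -1 < 0 → local maximum
  f''(4) = 2 > 0 → local minimum

Critical points: x = 2 (local minimum); x = 3 (local maximum); x = 4 (local minimum)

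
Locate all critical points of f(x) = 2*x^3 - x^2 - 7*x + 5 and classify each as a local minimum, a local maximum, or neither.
f'(x) = 6*x^2 - 2*x - 7

Solve f'(x) = 0:
  6*x^2 - 2*x - 7 = 0 has no rational roots; quadratic formula: x = (2 ± √172)/12.
  ⇒ x = 1/6 - sqrt(43)/6 ≈ -0.9262, 1/6 + sqrt(43)/6 ≈ 1.2596

f''(x) = 12*x - 2
Second-derivative test at each critical point:
  f''(-0.9262) = -13.1149 < 0 → local maximum
  f''(1.2596) = 13.1149 > 0 → local minimum

Critical points: x = 1/6 - sqrt(43)/6 ≈ -0.9262 (local maximum); x = 1/6 + sqrt(43)/6 ≈ 1.2596 (local minimum)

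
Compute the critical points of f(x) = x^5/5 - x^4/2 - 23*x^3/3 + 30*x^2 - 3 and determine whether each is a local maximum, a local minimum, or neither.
f'(x) = x*(x^3 - 2*x^2 - 23*x + 60)

Solve f'(x) = 0:
  Factor: x^4 - 2*x^3 - 23*x^2 + 60*x = x*(x - 4)*(x - 3)*(x + 5) = 0.
  ⇒ x = -5, 0, 3, 4

f''(x) = 4*x^3 - 6*x^2 - 46*x + 60
Second-derivative test at each critical point:
  f''(-5) = -360 < 0 → local maximum
  f''(0) = 60 > 0 → local minimum
  f''(3) = -24 < 0 → local maximum
  f''(4) = 36 > 0 → local minimum

Critical points: x = -5 (local maximum); x = 0 (local minimum); x = 3 (local maximum); x = 4 (local minimum)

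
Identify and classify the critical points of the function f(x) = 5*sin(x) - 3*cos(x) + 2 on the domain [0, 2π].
f'(x) = 3*sin(x) + 5*cos(x)

Solve f'(x) = 0 on [0, 2π]:
  f'(x) = 0 ⇔ 5*cos(x) = -3*sin(x) ⇔ tan(x) = -5/3, i.e. x = arctan(-5/3) + nπ; keep the solutions lying in [0, 2π].
  ⇒ x = pi - atan(5/3) ≈ 2.1112, -atan(5/3) + 2*pi ≈ 5.2528

f''(x) = -5*sin(x) + 3*cos(x)
Second-derivative test at each critical point:
  f''(2.1112) = -5.8310 < 0 → local maximum
  f''(5.2528) = 5.8310 > 0 → local minimum

Critical points: x = pi - atan(5/3) ≈ 2.1112 (local maximum); x = -atan(5/3) + 2*pi ≈ 5.2528 (local minimum)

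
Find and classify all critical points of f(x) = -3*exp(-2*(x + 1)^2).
f'(x) = 12*(x + 1)*exp(-2*(x + 1)^2)

Solve f'(x) = 0:
  f'(x) = (12*x + 12)·exp(-2*(x + 1)^2) and exp(-2*(x + 1)^2) > 0 for every x, so f'(x) = 0 ⇔ 12*x + 12 = 0.
  Factor: 12*x + 12 = 12*(x + 1) = 0.
  ⇒ x = -1

f''(x) = 12*(1 - 4*(x + 1)^2)*exp(-2*(x + 1)^2)
Second-derivative test at each critical point:
  f''(-1) = 12 > 0 → local minimum

Critical points: x = -1 (local minimum)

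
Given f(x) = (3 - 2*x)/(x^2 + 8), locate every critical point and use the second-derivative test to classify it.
f'(x) = 2*(x^2 - 3*x - 8)/(x^4 + 16*x^2 + 64)

Solve f'(x) = 0:
  f'(x) = 2*(x^2 - 3*x - 8)/(x^2 + 8)^2; the denominator is positive wherever f is defined, so f'(x) = 0 ⇔ 2*x^2 - 6*x - 16 = 0.
  Factor: 2*x^2 - 6*x - 16 = 2*(x^2 - 3*x - 8); x^2 - 3*x - 8 = 0 has no rational roots; quadratic formula: x = (3 ± √41)/2.
  ⇒ x = 3/2 - sqrt(41)/2 ≈ -1.7016, 3/2 + sqrt(41)/2 ≈ 4.7016

f''(x) = 2*(4*x^2*(3 - 2*x) + 3*(2*x - 1)*(x^2 + 8))/(x^2 + 8)^3
Second-derivative test at each critical point:
  f''(-1.7016) = -0.1079 < 0 → local maximum
  f''(4.7016) = 0.0141 > 0 → local minimum

Critical points: x = 3/2 - sqrt(41)/2 ≈ -1.7016 (local maximum); x = 3/2 + sqrt(41)/2 ≈ 4.7016 (local minimum)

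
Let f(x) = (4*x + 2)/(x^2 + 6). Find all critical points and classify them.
f'(x) = 4*(-x^2 - x + 6)/(x^4 + 12*x^2 + 36)

Solve f'(x) = 0:
  f'(x) = -4*(x - 2)*(x + 3)/(x^2 + 6)^2; the denominator is positive wherever f is defined, so f'(x) = 0 ⇔ -4*x^2 - 4*x + 24 = 0.
  Factor: -4*x^2 - 4*x + 24 = -4*(x - 2)*(x + 3) = 0.
  ⇒ x = -3, 2

f''(x) = 4*(4*x^2*(2*x + 1) - (6*x + 1)*(x^2 + 6))/(x^2 + 6)^3
Second-derivative test at each critical point:
  f''(-3) = 4/45 > 0 → local minimum
  f''(2) = -1/5 < 0 → local maximum

Critical points: x = -3 (local minimum); x = 2 (local maximum)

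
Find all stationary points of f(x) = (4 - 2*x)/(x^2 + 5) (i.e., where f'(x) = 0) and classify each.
f'(x) = 2*(-x^2 + 2*x*(x - 2) - 5)/(x^2 + 5)^2

Solve f'(x) = 0:
  f'(x) = 2*(x - 5)*(x + 1)/(x^2 + 5)^2; the denominator is positive wherever f is defined, so f'(x) = 0 ⇔ 2*x^2 - 8*x - 10 = 0.
  Factor: 2*x^2 - 8*x - 10 = 2*(x - 5)*(x + 1) = 0.
  ⇒ x = -1, 5

f''(x) = 4*(4*x^2*(2 - x) + (3*x - 2)*(x^2 + 5))/(x^2 + 5)^3
Second-derivative test at each critical point:
  f''(-1) = -1/3 < 0 → local maximum
  f''(5) = 1/75 > 0 → local minimum

Critical points: x = -1 (local maximum); x = 5 (local minimum)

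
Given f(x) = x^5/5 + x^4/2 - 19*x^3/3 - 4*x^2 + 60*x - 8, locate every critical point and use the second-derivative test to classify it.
f'(x) = x^4 + 2*x^3 - 19*x^2 - 8*x + 60

Solve f'(x) = 0:
  Factor: x^4 + 2*x^3 - 19*x^2 - 8*x + 60 = (x - 3)*(x - 2)*(x + 2)*(x + 5) = 0.
  ⇒ x = -5, -2, 2, 3

f''(x) = 4*x^3 + 6*x^2 - 38*x - 8
Second-derivative test at each critical point:
  f''(-5) = -168 < 0 → local maximum
  f''(-2) = 60 > 0 → local minimum
  f''(2) = -28 < 0 → local maximum
  f''(3) = 40 > 0 → local minimum

Critical points: x = -5 (local maximum); x = -2 (local minimum); x = 2 (local maximum); x = 3 (local minimum)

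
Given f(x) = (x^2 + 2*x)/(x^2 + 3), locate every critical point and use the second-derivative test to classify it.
f'(x) = 2*(-x^2 + 3*x + 3)/(x^4 + 6*x^2 + 9)

Solve f'(x) = 0:
  f'(x) = -2*(x^2 - 3*x - 3)/(x^2 + 3)^2; the denominator is positive wherever f is defined, so f'(x) = 0 ⇔ -2*x^2 + 6*x + 6 = 0.
  Factor: -2*x^2 + 6*x + 6 = -2*(x^2 - 3*x - 3); x^2 - 3*x - 3 = 0 has no rational roots; quadratic formula: x = (3 ± √21)/2.
  ⇒ x = 3/2 - sqrt(21)/2 ≈ -0.7913, 3/2 + sqrt(21)/2 ≈ 3.7913

f''(x) = 2*(2*x^3 - 9*x^2 - 18*x + 9)/(x^6 + 9*x^4 + 27*x^2 + 27)
Second-derivative test at each critical point:
  f''(-0.7913) = 0.6970 > 0 → local minimum
  f''(3.7913) = -0.0304 < 0 → local maximum

Critical points: x = 3/2 - sqrt(21)/2 ≈ -0.7913 (local minimum); x = 3/2 + sqrt(21)/2 ≈ 3.7913 (local maximum)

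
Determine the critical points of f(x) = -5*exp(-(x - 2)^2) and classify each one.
f'(x) = 10*(x - 2)*exp(-(x - 2)^2)

Solve f'(x) = 0:
  f'(x) = (10*x - 20)·exp(-(x - 2)^2) and exp(-(x - 2)^2) > 0 for every x, so f'(x) = 0 ⇔ 10*x - 20 = 0.
  Factor: 10*x - 20 = 10*(x - 2) = 0.
  ⇒ x = 2

f''(x) = 10*(1 - 2*(x - 2)^2)*exp(-(x - 2)^2)
Second-derivative test at each critical point:
  f''(2) = 10 > 0 → local minimum

Critical points: x = 2 (local minimum)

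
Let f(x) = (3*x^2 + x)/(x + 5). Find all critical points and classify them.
f'(x) = (3*x^2 + 30*x + 5)/(x^2 + 10*x + 25)

Solve f'(x) = 0:
  f'(x) = (3*x^2 + 30*x + 5)/(x + 5)^2; the denominator is positive wherever f is defined, so f'(x) = 0 ⇔ 3*x^2 + 30*x + 5 = 0.
  3*x^2 + 30*x + 5 = 0 has no rational roots; quadratic formula: x = (-30 ± √840)/6.
  ⇒ x = -5 - sqrt(210)/3 ≈ -9.8305, -5 + sqrt(210)/3 ≈ -0.1695

f''(x) = 140/(x^3 + 15*x^2 + 75*x + 125)
Second-derivative test at each critical point:
  f''(-9.8305) = -1.2421 < 0 → local maximum
  f''(-0.1695) = 1.2421 > 0 → local minimum

Critical points: x = -5 - sqrt(210)/3 ≈ -9.8305 (local maximum); x = -5 + sqrt(210)/3 ≈ -0.1695 (local minimum)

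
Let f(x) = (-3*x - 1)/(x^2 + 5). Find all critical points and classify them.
f'(x) = (3*x^2 + 2*x - 15)/(x^4 + 10*x^2 + 25)

Solve f'(x) = 0:
  f'(x) = (3*x^2 + 2*x - 15)/(x^2 + 5)^2; the denominator is positive wherever f is defined, so f'(x) = 0 ⇔ 3*x^2 + 2*x - 15 = 0.
  3*x^2 + 2*x - 15 = 0 has no rational roots; quadratic formula: x = (-2 ± √184)/6.
  ⇒ x = -sqrt(46)/3 - 1/3 ≈ -2.5941, -1/3 + sqrt(46)/3 ≈ 1.9274

f''(x) = 2*(-4*x^2*(3*x + 1) + (9*x + 1)*(x^2 + 5))/(x^2 + 5)^3
Second-derivative test at each critical point:
  f''(-2.5941) = -0.0986 < 0 → local maximum
  f''(1.9274) = 0.1786 > 0 → local minimum

Critical points: x = -sqrt(46)/3 - 1/3 ≈ -2.5941 (local maximum); x = -1/3 + sqrt(46)/3 ≈ 1.9274 (local minimum)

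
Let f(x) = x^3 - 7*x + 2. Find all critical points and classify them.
f'(x) = 3*x^2 - 7

Solve f'(x) = 0:
  3*x^2 - 7 = 0 has no rational roots; quadratic formula: x = (0 ± √84)/6.
  ⇒ x = -sqrt(21)/3 ≈ -1.5275, sqrt(21)/3 ≈ 1.5275

f''(x) = 6*x
Second-derivative test at each critical point:
  f''(-1.5275) = -9.1652 < 0 → local maximum
  f''(1.5275) = 9.1652 > 0 → local minimum

Critical points: x = -sqrt(21)/3 ≈ -1.5275 (local maximum); x = sqrt(21)/3 ≈ 1.5275 (local minimum)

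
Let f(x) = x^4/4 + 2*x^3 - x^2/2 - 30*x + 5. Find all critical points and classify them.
f'(x) = x^3 + 6*x^2 - x - 30

Solve f'(x) = 0:
  Factor: x^3 + 6*x^2 - x - 30 = (x - 2)*(x + 3)*(x + 5) = 0.
  ⇒ x = -5, -3, 2

f''(x) = 3*x^2 + 12*x - 1
Second-derivative test at each critical point:
  f''(-5) = 14 > 0 → local minimum
  f''(-3) = -10 < 0 → local maximum
  f''(2) = 35 > 0 → local minimum

Critical points: x = -5 (local minimum); x = -3 (local maximum); x = 2 (local minimum)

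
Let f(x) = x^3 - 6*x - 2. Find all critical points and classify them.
f'(x) = 3*x^2 - 6

Solve f'(x) = 0:
  Factor: 3*x^2 - 6 = 3*(x^2 - 2); x^2 - 2 = 0 has no rational roots; quadratic formula: x = (0 ± √8)/2.
  ⇒ x = -sqrt(2) ≈ -1.4142, sqrt(2) ≈ 1.4142

f''(x) = 6*x
Second-derivative test at each critical point:
  f''(-1.4142) = -8.4853 < 0 → local maximum
  f''(1.4142) = 8.4853 > 0 → local minimum

Critical points: x = -sqrt(2) ≈ -1.4142 (local maximum); x = sqrt(2) ≈ 1.4142 (local minimum)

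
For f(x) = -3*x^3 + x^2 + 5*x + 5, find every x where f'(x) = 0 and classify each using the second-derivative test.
f'(x) = -9*x^2 + 2*x + 5

Solve f'(x) = 0:
  9*x^2 - 2*x - 5 = 0 has no rational roots; quadratic formula: x = (2 ± √184)/18.
  ⇒ x = 1/9 - sqrt(46)/9 ≈ -0.6425, 1/9 + sqrt(46)/9 ≈ 0.8647

f''(x) = 2 - 18*x
Second-derivative test at each critical point:
  f''(-0.6425) = 13.5647 > 0 → local minimum
  f''(0.8647) = -13.5647 < 0 → local maximum

Critical points: x = 1/9 - sqrt(46)/9 ≈ -0.6425 (local minimum); x = 1/9 + sqrt(46)/9 ≈ 0.8647 (local maximum)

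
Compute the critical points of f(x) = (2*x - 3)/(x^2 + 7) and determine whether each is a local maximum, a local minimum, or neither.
f'(x) = 2*(-x^2 + 3*x + 7)/(x^4 + 14*x^2 + 49)

Solve f'(x) = 0:
  f'(x) = -2*(x^2 - 3*x - 7)/(x^2 + 7)^2; the denominator is positive wherever f is defined, so f'(x) = 0 ⇔ -2*x^2 + 6*x + 14 = 0.
  Factor: -2*x^2 + 6*x + 14 = -2*(x^2 - 3*x - 7); x^2 - 3*x - 7 = 0 has no rational roots; quadratic formula: x = (3 ± √37)/2.
  ⇒ x = 3/2 - sqrt(37)/2 ≈ -1.5414, 3/2 + sqrt(37)/2 ≈ 4.5414

f''(x) = 2*(4*x^2*(2*x - 3) + 3*(1 - 2*x)*(x^2 + 7))/(x^2 + 7)^3
Second-derivative test at each critical point:
  f''(-1.5414) = 0.1384 > 0 → local minimum
  f''(4.5414) = -0.0159 < 0 → local maximum

Critical points: x = 3/2 - sqrt(37)/2 ≈ -1.5414 (local minimum); x = 3/2 + sqrt(37)/2 ≈ 4.5414 (local maximum)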